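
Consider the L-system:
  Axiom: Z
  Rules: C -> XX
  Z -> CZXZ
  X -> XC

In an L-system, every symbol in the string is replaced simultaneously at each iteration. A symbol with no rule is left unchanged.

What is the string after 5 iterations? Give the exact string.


Answer: XCXXXCXCXCXXXCXCXCXXXCXXXCXCXXCZXZXCCZXZXCXXXXCZXZXCCZXZXCXXXCXCXCXCXXCZXZXCCZXZXCXXXXCZXZXCCZXZXCXXXCXCXCXXXCXXXCXXXCXXXCXCXXCZXZXCCZXZXCXXXXCZXZXCCZXZXCXXXCXCXCXCXXCZXZXCCZXZXCXXXXCZXZXCCZXZ

Derivation:
Step 0: Z
Step 1: CZXZ
Step 2: XXCZXZXCCZXZ
Step 3: XCXCXXCZXZXCCZXZXCXXXXCZXZXCCZXZ
Step 4: XCXXXCXXXCXCXXCZXZXCCZXZXCXXXXCZXZXCCZXZXCXXXCXCXCXCXXCZXZXCCZXZXCXXXXCZXZXCCZXZ
Step 5: XCXXXCXCXCXXXCXCXCXXXCXXXCXCXXCZXZXCCZXZXCXXXXCZXZXCCZXZXCXXXCXCXCXCXXCZXZXCCZXZXCXXXXCZXZXCCZXZXCXXXCXCXCXXXCXXXCXXXCXXXCXCXXCZXZXCCZXZXCXXXXCZXZXCCZXZXCXXXCXCXCXCXXCZXZXCCZXZXCXXXXCZXZXCCZXZ


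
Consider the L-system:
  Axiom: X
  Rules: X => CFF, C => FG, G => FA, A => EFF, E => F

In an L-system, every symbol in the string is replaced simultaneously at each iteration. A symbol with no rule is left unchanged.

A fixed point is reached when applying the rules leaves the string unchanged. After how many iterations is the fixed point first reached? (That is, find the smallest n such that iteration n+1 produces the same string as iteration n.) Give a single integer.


Answer: 5

Derivation:
Step 0: X
Step 1: CFF
Step 2: FGFF
Step 3: FFAFF
Step 4: FFEFFFF
Step 5: FFFFFFF
Step 6: FFFFFFF  (unchanged — fixed point at step 5)


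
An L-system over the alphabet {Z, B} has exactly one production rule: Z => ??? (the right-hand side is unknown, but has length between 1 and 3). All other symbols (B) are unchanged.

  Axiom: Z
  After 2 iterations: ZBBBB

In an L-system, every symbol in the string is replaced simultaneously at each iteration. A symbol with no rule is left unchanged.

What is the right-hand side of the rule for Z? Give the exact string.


Trying Z => ZBB:
  Step 0: Z
  Step 1: ZBB
  Step 2: ZBBBB
Matches the given result.

Answer: ZBB


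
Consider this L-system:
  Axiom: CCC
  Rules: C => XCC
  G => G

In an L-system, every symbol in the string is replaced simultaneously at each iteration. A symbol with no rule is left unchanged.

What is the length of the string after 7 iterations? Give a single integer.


Answer: 765

Derivation:
Step 0: length = 3
Step 1: length = 9
Step 2: length = 21
Step 3: length = 45
Step 4: length = 93
Step 5: length = 189
Step 6: length = 381
Step 7: length = 765


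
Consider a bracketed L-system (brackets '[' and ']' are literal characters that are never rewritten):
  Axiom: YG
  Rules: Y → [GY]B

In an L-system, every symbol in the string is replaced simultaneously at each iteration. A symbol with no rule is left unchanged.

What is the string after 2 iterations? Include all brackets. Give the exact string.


Answer: [G[GY]B]BG

Derivation:
Step 0: YG
Step 1: [GY]BG
Step 2: [G[GY]B]BG


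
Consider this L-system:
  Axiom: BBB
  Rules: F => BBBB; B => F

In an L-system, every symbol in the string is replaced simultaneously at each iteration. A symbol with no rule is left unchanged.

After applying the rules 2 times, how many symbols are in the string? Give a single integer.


Step 0: length = 3
Step 1: length = 3
Step 2: length = 12

Answer: 12


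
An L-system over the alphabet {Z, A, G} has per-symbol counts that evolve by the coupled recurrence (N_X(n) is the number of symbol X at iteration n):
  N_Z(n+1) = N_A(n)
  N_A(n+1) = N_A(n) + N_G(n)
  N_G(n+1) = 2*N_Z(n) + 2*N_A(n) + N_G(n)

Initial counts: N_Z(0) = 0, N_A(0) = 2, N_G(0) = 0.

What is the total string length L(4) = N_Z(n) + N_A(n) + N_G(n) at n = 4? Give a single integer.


Answer: 140

Derivation:
Step 0: N_Z=0, N_A=2, N_G=0, L=2
Step 1: N_Z=2, N_A=2, N_G=4, L=8
Step 2: N_Z=2, N_A=6, N_G=12, L=20
Step 3: N_Z=6, N_A=18, N_G=28, L=52
Step 4: N_Z=18, N_A=46, N_G=76, L=140


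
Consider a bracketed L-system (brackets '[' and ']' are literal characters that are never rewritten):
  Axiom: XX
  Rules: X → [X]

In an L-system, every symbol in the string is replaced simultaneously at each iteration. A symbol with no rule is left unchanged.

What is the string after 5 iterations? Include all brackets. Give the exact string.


Answer: [[[[[X]]]]][[[[[X]]]]]

Derivation:
Step 0: XX
Step 1: [X][X]
Step 2: [[X]][[X]]
Step 3: [[[X]]][[[X]]]
Step 4: [[[[X]]]][[[[X]]]]
Step 5: [[[[[X]]]]][[[[[X]]]]]


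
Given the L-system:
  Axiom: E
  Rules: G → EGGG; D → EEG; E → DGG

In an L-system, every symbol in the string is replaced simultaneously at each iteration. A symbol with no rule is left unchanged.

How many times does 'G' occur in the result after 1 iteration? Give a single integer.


Step 0: E  (0 'G')
Step 1: DGG  (2 'G')

Answer: 2


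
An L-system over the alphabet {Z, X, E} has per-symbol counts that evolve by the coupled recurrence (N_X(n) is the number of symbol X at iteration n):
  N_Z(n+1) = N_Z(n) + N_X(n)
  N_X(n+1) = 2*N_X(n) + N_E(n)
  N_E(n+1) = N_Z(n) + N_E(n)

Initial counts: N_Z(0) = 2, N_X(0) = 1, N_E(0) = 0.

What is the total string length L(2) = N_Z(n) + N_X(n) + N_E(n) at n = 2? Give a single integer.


Answer: 16

Derivation:
Step 0: N_Z=2, N_X=1, N_E=0, L=3
Step 1: N_Z=3, N_X=2, N_E=2, L=7
Step 2: N_Z=5, N_X=6, N_E=5, L=16


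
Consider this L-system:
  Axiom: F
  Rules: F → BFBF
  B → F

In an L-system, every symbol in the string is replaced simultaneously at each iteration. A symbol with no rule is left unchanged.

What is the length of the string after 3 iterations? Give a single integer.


Answer: 28

Derivation:
Step 0: length = 1
Step 1: length = 4
Step 2: length = 10
Step 3: length = 28


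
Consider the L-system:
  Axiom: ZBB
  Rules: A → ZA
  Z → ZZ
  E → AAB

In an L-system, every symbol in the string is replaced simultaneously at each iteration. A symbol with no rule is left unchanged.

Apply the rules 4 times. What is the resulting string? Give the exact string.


Answer: ZZZZZZZZZZZZZZZZBB

Derivation:
Step 0: ZBB
Step 1: ZZBB
Step 2: ZZZZBB
Step 3: ZZZZZZZZBB
Step 4: ZZZZZZZZZZZZZZZZBB


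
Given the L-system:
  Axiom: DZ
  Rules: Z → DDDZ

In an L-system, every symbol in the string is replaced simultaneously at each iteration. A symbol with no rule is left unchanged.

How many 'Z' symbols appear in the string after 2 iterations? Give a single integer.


Step 0: DZ  (1 'Z')
Step 1: DDDDZ  (1 'Z')
Step 2: DDDDDDDZ  (1 'Z')

Answer: 1


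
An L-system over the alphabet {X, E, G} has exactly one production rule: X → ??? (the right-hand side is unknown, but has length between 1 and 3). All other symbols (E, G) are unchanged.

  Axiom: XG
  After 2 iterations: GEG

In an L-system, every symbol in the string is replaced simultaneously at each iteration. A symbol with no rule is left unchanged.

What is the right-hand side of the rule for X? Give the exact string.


Trying X → GE:
  Step 0: XG
  Step 1: GEG
  Step 2: GEG
Matches the given result.

Answer: GE


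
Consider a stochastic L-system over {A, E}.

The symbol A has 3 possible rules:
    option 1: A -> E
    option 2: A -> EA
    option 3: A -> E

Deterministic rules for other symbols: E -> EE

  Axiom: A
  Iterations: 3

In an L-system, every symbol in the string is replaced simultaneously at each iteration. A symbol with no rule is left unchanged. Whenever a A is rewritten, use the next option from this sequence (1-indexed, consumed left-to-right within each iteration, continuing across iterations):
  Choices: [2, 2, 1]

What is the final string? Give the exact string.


Answer: EEEEEEE

Derivation:
Step 0: A
Step 1: EA  (used choices [2])
Step 2: EEEA  (used choices [2])
Step 3: EEEEEEE  (used choices [1])


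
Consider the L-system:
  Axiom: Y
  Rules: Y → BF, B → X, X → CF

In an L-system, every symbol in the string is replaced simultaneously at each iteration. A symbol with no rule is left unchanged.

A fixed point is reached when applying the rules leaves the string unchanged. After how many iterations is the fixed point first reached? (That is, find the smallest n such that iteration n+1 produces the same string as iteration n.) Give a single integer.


Step 0: Y
Step 1: BF
Step 2: XF
Step 3: CFF
Step 4: CFF  (unchanged — fixed point at step 3)

Answer: 3


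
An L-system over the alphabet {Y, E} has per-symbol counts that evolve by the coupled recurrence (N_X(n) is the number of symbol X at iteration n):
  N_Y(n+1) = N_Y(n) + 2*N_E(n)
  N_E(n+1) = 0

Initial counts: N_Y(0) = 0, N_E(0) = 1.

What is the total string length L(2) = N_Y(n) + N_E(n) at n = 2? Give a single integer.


Answer: 2

Derivation:
Step 0: N_Y=0, N_E=1, L=1
Step 1: N_Y=2, N_E=0, L=2
Step 2: N_Y=2, N_E=0, L=2


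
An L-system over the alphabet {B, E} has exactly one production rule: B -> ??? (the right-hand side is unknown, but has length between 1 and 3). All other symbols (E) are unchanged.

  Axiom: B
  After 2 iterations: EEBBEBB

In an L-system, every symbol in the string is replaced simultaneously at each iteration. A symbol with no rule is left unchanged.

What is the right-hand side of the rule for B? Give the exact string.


Answer: EBB

Derivation:
Trying B -> EBB:
  Step 0: B
  Step 1: EBB
  Step 2: EEBBEBB
Matches the given result.


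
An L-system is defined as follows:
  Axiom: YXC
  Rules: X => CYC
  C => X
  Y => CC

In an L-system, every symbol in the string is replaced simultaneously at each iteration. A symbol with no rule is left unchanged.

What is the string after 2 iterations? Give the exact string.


Step 0: YXC
Step 1: CCCYCX
Step 2: XXXCCXCYC

Answer: XXXCCXCYC


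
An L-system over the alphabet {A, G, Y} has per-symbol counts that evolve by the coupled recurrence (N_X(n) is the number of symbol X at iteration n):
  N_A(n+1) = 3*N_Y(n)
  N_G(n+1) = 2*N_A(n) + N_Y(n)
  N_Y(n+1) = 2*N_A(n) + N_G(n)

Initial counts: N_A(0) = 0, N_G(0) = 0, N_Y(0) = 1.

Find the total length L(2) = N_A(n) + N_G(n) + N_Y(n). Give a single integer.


Answer: 13

Derivation:
Step 0: N_A=0, N_G=0, N_Y=1, L=1
Step 1: N_A=3, N_G=1, N_Y=0, L=4
Step 2: N_A=0, N_G=6, N_Y=7, L=13


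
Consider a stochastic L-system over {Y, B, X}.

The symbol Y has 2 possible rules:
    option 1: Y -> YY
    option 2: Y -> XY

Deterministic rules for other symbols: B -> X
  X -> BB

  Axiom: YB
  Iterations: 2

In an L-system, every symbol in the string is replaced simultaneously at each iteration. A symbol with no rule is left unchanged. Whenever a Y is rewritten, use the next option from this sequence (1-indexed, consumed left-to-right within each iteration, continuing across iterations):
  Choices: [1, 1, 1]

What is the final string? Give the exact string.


Step 0: YB
Step 1: YYX  (used choices [1])
Step 2: YYYYBB  (used choices [1, 1])

Answer: YYYYBB


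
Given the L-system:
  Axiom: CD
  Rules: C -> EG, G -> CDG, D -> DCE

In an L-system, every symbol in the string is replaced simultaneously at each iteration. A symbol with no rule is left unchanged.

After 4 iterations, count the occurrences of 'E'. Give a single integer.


Answer: 16

Derivation:
Step 0: CD  (0 'E')
Step 1: EGDCE  (2 'E')
Step 2: ECDGDCEEGE  (4 'E')
Step 3: EEGDCECDGDCEEGEECDGE  (8 'E')
Step 4: EECDGDCEEGEEGDCECDGDCEEGEECDGEEEGDCECDGE  (16 'E')


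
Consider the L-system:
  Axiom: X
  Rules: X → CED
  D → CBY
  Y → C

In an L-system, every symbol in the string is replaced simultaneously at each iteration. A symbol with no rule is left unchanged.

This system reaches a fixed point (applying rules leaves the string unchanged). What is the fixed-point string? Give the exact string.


Answer: CECBC

Derivation:
Step 0: X
Step 1: CED
Step 2: CECBY
Step 3: CECBC
Step 4: CECBC  (unchanged — fixed point at step 3)


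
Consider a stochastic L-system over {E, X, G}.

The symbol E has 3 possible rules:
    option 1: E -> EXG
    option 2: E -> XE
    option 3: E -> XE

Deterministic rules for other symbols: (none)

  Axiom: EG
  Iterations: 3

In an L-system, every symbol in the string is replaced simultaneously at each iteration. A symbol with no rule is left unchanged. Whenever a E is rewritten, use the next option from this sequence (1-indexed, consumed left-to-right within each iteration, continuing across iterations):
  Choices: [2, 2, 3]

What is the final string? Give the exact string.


Answer: XXXEG

Derivation:
Step 0: EG
Step 1: XEG  (used choices [2])
Step 2: XXEG  (used choices [2])
Step 3: XXXEG  (used choices [3])


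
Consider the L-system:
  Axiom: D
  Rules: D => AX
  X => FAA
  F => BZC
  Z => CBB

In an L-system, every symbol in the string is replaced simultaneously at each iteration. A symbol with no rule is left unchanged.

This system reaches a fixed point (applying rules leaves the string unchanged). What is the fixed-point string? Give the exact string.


Answer: ABCBBCAA

Derivation:
Step 0: D
Step 1: AX
Step 2: AFAA
Step 3: ABZCAA
Step 4: ABCBBCAA
Step 5: ABCBBCAA  (unchanged — fixed point at step 4)


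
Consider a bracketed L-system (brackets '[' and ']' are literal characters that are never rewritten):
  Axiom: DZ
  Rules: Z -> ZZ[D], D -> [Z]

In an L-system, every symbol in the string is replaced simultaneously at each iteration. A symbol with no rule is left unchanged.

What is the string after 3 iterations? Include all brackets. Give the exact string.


Answer: [ZZ[D]ZZ[D][[Z]]]ZZ[D]ZZ[D][[Z]]ZZ[D]ZZ[D][[Z]][[ZZ[D]]]

Derivation:
Step 0: DZ
Step 1: [Z]ZZ[D]
Step 2: [ZZ[D]]ZZ[D]ZZ[D][[Z]]
Step 3: [ZZ[D]ZZ[D][[Z]]]ZZ[D]ZZ[D][[Z]]ZZ[D]ZZ[D][[Z]][[ZZ[D]]]


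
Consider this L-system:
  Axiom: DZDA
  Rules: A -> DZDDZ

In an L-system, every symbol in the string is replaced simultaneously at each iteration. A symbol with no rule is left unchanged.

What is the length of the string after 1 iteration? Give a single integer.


Step 0: length = 4
Step 1: length = 8

Answer: 8


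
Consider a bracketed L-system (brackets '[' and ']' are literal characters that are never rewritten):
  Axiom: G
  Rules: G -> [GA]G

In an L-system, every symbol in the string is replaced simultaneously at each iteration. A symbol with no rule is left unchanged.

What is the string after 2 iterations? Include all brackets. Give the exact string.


Step 0: G
Step 1: [GA]G
Step 2: [[GA]GA][GA]G

Answer: [[GA]GA][GA]G


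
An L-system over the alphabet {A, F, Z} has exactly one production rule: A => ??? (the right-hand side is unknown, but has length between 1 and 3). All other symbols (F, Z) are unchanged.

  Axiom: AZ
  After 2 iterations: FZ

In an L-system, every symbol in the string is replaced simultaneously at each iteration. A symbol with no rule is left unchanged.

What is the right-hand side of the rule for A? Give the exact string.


Trying A => F:
  Step 0: AZ
  Step 1: FZ
  Step 2: FZ
Matches the given result.

Answer: F


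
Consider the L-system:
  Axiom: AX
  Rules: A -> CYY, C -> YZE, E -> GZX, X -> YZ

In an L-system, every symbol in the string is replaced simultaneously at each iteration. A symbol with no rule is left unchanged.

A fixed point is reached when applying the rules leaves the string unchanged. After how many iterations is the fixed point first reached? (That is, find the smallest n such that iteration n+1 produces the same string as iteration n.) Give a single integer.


Step 0: AX
Step 1: CYYYZ
Step 2: YZEYYYZ
Step 3: YZGZXYYYZ
Step 4: YZGZYZYYYZ
Step 5: YZGZYZYYYZ  (unchanged — fixed point at step 4)

Answer: 4


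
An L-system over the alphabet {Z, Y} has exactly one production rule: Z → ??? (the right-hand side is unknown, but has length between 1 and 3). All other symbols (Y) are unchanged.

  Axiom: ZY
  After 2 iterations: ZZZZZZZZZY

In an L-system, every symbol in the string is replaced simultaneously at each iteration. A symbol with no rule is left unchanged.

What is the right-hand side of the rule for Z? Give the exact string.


Answer: ZZZ

Derivation:
Trying Z → ZZZ:
  Step 0: ZY
  Step 1: ZZZY
  Step 2: ZZZZZZZZZY
Matches the given result.


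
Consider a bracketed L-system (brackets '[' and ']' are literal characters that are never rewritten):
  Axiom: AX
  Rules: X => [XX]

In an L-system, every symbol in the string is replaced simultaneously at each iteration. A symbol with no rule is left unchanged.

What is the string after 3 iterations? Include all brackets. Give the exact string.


Step 0: AX
Step 1: A[XX]
Step 2: A[[XX][XX]]
Step 3: A[[[XX][XX]][[XX][XX]]]

Answer: A[[[XX][XX]][[XX][XX]]]


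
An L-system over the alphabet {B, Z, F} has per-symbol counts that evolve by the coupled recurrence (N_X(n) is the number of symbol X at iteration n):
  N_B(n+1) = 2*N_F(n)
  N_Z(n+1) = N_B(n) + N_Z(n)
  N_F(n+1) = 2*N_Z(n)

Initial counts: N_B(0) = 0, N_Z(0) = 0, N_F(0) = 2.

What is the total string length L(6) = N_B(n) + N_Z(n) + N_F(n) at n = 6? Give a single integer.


Answer: 92

Derivation:
Step 0: N_B=0, N_Z=0, N_F=2, L=2
Step 1: N_B=4, N_Z=0, N_F=0, L=4
Step 2: N_B=0, N_Z=4, N_F=0, L=4
Step 3: N_B=0, N_Z=4, N_F=8, L=12
Step 4: N_B=16, N_Z=4, N_F=8, L=28
Step 5: N_B=16, N_Z=20, N_F=8, L=44
Step 6: N_B=16, N_Z=36, N_F=40, L=92


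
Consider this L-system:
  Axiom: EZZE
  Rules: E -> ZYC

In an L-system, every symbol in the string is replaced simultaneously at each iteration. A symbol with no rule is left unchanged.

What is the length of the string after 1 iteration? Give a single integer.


Step 0: length = 4
Step 1: length = 8

Answer: 8


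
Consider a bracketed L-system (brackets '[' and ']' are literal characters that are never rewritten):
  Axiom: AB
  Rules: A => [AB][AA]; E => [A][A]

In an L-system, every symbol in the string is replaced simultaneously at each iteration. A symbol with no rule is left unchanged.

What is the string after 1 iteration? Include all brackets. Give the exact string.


Answer: [AB][AA]B

Derivation:
Step 0: AB
Step 1: [AB][AA]B


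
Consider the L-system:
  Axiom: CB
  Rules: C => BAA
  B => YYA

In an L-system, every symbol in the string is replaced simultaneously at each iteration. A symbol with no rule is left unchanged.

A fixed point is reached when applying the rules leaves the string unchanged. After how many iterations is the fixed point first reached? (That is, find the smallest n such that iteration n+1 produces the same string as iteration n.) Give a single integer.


Answer: 2

Derivation:
Step 0: CB
Step 1: BAAYYA
Step 2: YYAAAYYA
Step 3: YYAAAYYA  (unchanged — fixed point at step 2)


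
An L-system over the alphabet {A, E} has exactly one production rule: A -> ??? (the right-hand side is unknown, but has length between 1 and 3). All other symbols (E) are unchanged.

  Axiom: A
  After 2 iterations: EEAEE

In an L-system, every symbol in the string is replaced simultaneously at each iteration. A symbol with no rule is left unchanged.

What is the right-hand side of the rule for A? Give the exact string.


Answer: EAE

Derivation:
Trying A -> EAE:
  Step 0: A
  Step 1: EAE
  Step 2: EEAEE
Matches the given result.


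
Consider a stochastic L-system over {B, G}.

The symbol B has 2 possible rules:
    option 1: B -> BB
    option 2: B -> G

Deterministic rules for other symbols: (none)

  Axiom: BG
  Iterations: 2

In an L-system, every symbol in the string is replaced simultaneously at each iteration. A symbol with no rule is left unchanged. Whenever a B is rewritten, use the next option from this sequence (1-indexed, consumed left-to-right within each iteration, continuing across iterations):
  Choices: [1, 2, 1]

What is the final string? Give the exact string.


Answer: GBBG

Derivation:
Step 0: BG
Step 1: BBG  (used choices [1])
Step 2: GBBG  (used choices [2, 1])


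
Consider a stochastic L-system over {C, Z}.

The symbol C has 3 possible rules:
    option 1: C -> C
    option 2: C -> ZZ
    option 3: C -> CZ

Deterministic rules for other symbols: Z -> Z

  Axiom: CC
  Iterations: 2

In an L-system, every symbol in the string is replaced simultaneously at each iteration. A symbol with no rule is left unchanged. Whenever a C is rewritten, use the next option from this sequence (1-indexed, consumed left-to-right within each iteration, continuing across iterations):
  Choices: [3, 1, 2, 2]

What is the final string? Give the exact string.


Answer: ZZZZZ

Derivation:
Step 0: CC
Step 1: CZC  (used choices [3, 1])
Step 2: ZZZZZ  (used choices [2, 2])


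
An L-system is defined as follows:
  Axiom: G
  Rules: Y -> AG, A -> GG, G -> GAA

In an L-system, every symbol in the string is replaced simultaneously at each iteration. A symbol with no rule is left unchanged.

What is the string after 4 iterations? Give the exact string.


Step 0: G
Step 1: GAA
Step 2: GAAGGGG
Step 3: GAAGGGGGAAGAAGAAGAA
Step 4: GAAGGGGGAAGAAGAAGAAGAAGGGGGAAGGGGGAAGGGGGAAGGGG

Answer: GAAGGGGGAAGAAGAAGAAGAAGGGGGAAGGGGGAAGGGGGAAGGGG


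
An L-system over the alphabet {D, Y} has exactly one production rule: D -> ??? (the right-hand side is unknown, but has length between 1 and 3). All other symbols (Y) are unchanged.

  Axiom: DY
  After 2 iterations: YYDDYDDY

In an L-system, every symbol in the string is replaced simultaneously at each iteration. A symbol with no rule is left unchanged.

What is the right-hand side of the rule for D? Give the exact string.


Trying D -> YDD:
  Step 0: DY
  Step 1: YDDY
  Step 2: YYDDYDDY
Matches the given result.

Answer: YDD


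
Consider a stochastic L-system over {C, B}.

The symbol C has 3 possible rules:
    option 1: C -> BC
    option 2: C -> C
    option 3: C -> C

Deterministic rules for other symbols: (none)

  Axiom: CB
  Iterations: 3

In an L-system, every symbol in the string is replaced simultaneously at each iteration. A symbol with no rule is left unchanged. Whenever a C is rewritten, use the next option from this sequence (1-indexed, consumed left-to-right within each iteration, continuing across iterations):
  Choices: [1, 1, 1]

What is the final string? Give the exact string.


Step 0: CB
Step 1: BCB  (used choices [1])
Step 2: BBCB  (used choices [1])
Step 3: BBBCB  (used choices [1])

Answer: BBBCB


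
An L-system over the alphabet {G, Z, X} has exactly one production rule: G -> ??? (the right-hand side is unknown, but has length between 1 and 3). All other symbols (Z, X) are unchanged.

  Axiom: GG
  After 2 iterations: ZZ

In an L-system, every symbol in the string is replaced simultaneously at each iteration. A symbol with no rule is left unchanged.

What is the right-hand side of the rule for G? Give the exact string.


Answer: Z

Derivation:
Trying G -> Z:
  Step 0: GG
  Step 1: ZZ
  Step 2: ZZ
Matches the given result.


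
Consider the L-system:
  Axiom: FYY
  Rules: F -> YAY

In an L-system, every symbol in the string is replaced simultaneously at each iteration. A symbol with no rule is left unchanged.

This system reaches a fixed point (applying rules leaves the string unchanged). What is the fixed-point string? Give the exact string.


Answer: YAYYY

Derivation:
Step 0: FYY
Step 1: YAYYY
Step 2: YAYYY  (unchanged — fixed point at step 1)


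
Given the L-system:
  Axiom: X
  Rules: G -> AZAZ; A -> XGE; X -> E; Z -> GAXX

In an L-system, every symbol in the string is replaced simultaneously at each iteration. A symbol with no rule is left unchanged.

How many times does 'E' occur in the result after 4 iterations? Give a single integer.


Answer: 1

Derivation:
Step 0: X  (0 'E')
Step 1: E  (1 'E')
Step 2: E  (1 'E')
Step 3: E  (1 'E')
Step 4: E  (1 'E')


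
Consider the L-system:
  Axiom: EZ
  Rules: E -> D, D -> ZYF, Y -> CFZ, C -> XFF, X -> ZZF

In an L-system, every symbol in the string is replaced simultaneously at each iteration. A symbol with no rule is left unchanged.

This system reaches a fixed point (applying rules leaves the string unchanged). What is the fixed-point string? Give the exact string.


Step 0: EZ
Step 1: DZ
Step 2: ZYFZ
Step 3: ZCFZFZ
Step 4: ZXFFFZFZ
Step 5: ZZZFFFFZFZ
Step 6: ZZZFFFFZFZ  (unchanged — fixed point at step 5)

Answer: ZZZFFFFZFZ


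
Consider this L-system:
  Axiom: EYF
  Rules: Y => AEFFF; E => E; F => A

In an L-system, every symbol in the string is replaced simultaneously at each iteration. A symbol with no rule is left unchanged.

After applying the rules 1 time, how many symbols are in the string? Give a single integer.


Answer: 7

Derivation:
Step 0: length = 3
Step 1: length = 7


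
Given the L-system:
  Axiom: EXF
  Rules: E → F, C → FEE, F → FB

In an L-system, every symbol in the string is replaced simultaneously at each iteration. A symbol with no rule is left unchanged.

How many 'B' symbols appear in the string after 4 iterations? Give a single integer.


Answer: 7

Derivation:
Step 0: EXF  (0 'B')
Step 1: FXFB  (1 'B')
Step 2: FBXFBB  (3 'B')
Step 3: FBBXFBBB  (5 'B')
Step 4: FBBBXFBBBB  (7 'B')


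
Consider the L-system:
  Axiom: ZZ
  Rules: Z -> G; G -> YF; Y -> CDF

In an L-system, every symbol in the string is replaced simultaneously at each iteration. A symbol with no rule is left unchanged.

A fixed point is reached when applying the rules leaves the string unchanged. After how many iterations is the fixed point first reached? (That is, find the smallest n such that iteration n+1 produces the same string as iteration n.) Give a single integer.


Answer: 3

Derivation:
Step 0: ZZ
Step 1: GG
Step 2: YFYF
Step 3: CDFFCDFF
Step 4: CDFFCDFF  (unchanged — fixed point at step 3)


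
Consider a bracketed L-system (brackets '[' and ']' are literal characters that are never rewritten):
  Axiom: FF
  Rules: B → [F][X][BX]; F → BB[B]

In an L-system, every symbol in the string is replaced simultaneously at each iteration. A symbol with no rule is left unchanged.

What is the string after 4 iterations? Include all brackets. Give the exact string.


Answer: [[F][X][BX][F][X][BX][[F][X][BX]]][X][[BB[B]][X][[F][X][BX]X]X][[F][X][BX][F][X][BX][[F][X][BX]]][X][[BB[B]][X][[F][X][BX]X]X][[[F][X][BX][F][X][BX][[F][X][BX]]][X][[BB[B]][X][[F][X][BX]X]X]][[F][X][BX][F][X][BX][[F][X][BX]]][X][[BB[B]][X][[F][X][BX]X]X][[F][X][BX][F][X][BX][[F][X][BX]]][X][[BB[B]][X][[F][X][BX]X]X][[[F][X][BX][F][X][BX][[F][X][BX]]][X][[BB[B]][X][[F][X][BX]X]X]]

Derivation:
Step 0: FF
Step 1: BB[B]BB[B]
Step 2: [F][X][BX][F][X][BX][[F][X][BX]][F][X][BX][F][X][BX][[F][X][BX]]
Step 3: [BB[B]][X][[F][X][BX]X][BB[B]][X][[F][X][BX]X][[BB[B]][X][[F][X][BX]X]][BB[B]][X][[F][X][BX]X][BB[B]][X][[F][X][BX]X][[BB[B]][X][[F][X][BX]X]]
Step 4: [[F][X][BX][F][X][BX][[F][X][BX]]][X][[BB[B]][X][[F][X][BX]X]X][[F][X][BX][F][X][BX][[F][X][BX]]][X][[BB[B]][X][[F][X][BX]X]X][[[F][X][BX][F][X][BX][[F][X][BX]]][X][[BB[B]][X][[F][X][BX]X]X]][[F][X][BX][F][X][BX][[F][X][BX]]][X][[BB[B]][X][[F][X][BX]X]X][[F][X][BX][F][X][BX][[F][X][BX]]][X][[BB[B]][X][[F][X][BX]X]X][[[F][X][BX][F][X][BX][[F][X][BX]]][X][[BB[B]][X][[F][X][BX]X]X]]


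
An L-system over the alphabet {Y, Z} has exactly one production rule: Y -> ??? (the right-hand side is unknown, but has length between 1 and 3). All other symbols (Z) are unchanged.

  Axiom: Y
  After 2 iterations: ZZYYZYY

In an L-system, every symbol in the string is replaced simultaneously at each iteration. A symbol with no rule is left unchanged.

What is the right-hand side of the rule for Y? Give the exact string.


Answer: ZYY

Derivation:
Trying Y -> ZYY:
  Step 0: Y
  Step 1: ZYY
  Step 2: ZZYYZYY
Matches the given result.


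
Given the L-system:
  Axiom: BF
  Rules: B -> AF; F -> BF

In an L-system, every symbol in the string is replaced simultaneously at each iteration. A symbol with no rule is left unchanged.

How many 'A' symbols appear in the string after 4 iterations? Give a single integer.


Answer: 7

Derivation:
Step 0: BF  (0 'A')
Step 1: AFBF  (1 'A')
Step 2: ABFAFBF  (2 'A')
Step 3: AAFBFABFAFBF  (4 'A')
Step 4: AABFAFBFAAFBFABFAFBF  (7 'A')


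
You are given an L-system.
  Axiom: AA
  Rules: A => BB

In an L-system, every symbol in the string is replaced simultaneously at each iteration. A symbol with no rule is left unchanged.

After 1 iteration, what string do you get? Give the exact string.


Answer: BBBB

Derivation:
Step 0: AA
Step 1: BBBB


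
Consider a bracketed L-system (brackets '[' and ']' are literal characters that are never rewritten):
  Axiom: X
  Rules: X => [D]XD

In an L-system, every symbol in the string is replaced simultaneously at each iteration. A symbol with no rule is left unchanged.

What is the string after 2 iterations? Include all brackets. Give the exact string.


Answer: [D][D]XDD

Derivation:
Step 0: X
Step 1: [D]XD
Step 2: [D][D]XDD


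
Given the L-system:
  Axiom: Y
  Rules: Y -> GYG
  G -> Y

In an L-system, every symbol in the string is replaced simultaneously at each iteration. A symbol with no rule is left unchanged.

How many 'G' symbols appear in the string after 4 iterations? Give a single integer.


Step 0: Y  (0 'G')
Step 1: GYG  (2 'G')
Step 2: YGYGY  (2 'G')
Step 3: GYGYGYGYGYG  (6 'G')
Step 4: YGYGYGYGYGYGYGYGYGYGY  (10 'G')

Answer: 10


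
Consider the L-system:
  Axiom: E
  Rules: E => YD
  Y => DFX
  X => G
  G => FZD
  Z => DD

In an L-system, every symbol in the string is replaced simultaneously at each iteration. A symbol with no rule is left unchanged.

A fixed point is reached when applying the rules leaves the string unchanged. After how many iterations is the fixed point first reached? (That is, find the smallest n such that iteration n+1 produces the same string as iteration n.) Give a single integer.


Answer: 5

Derivation:
Step 0: E
Step 1: YD
Step 2: DFXD
Step 3: DFGD
Step 4: DFFZDD
Step 5: DFFDDDD
Step 6: DFFDDDD  (unchanged — fixed point at step 5)


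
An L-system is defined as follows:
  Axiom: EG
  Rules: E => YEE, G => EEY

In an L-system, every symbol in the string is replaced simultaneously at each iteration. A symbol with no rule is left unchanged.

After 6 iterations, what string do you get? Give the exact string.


Answer: YYYYYYEEYEEYYEEYEEYYYEEYEEYYEEYEEYYYYEEYEEYYEEYEEYYYEEYEEYYEEYEEYYYYYEEYEEYYEEYEEYYYEEYEEYYEEYEEYYYYEEYEEYYEEYEEYYYEEYEEYYEEYEEYYYYYEEYEEYYEEYEEYYYEEYEEYYEEYEEYYYYEEYEEYYEEYEEYYYEEYEEYYEEYEEYYYYYEEYEEYYEEYEEYYYEEYEEYYEEYEEYYYYEEYEEYYEEYEEYYYEEYEEYYEEYEEY

Derivation:
Step 0: EG
Step 1: YEEEEY
Step 2: YYEEYEEYEEYEEY
Step 3: YYYEEYEEYYEEYEEYYEEYEEYYEEYEEY
Step 4: YYYYEEYEEYYEEYEEYYYEEYEEYYEEYEEYYYEEYEEYYEEYEEYYYEEYEEYYEEYEEY
Step 5: YYYYYEEYEEYYEEYEEYYYEEYEEYYEEYEEYYYYEEYEEYYEEYEEYYYEEYEEYYEEYEEYYYYEEYEEYYEEYEEYYYEEYEEYYEEYEEYYYYEEYEEYYEEYEEYYYEEYEEYYEEYEEY
Step 6: YYYYYYEEYEEYYEEYEEYYYEEYEEYYEEYEEYYYYEEYEEYYEEYEEYYYEEYEEYYEEYEEYYYYYEEYEEYYEEYEEYYYEEYEEYYEEYEEYYYYEEYEEYYEEYEEYYYEEYEEYYEEYEEYYYYYEEYEEYYEEYEEYYYEEYEEYYEEYEEYYYYEEYEEYYEEYEEYYYEEYEEYYEEYEEYYYYYEEYEEYYEEYEEYYYEEYEEYYEEYEEYYYYEEYEEYYEEYEEYYYEEYEEYYEEYEEY


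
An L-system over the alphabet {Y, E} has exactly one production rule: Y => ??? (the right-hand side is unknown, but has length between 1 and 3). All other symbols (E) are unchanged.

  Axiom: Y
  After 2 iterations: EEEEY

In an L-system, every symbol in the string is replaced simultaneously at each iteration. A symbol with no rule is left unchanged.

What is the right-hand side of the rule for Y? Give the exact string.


Trying Y => EEY:
  Step 0: Y
  Step 1: EEY
  Step 2: EEEEY
Matches the given result.

Answer: EEY


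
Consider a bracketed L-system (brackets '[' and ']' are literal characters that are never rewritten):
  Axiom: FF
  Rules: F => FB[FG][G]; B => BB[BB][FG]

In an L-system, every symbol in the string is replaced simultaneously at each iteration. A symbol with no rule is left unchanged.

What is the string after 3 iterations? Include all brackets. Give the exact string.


Answer: FB[FG][G]BB[BB][FG][FB[FG][G]G][G]BB[BB][FG]BB[BB][FG][BB[BB][FG]BB[BB][FG]][FB[FG][G]G][FB[FG][G]BB[BB][FG][FB[FG][G]G][G]G][G]FB[FG][G]BB[BB][FG][FB[FG][G]G][G]BB[BB][FG]BB[BB][FG][BB[BB][FG]BB[BB][FG]][FB[FG][G]G][FB[FG][G]BB[BB][FG][FB[FG][G]G][G]G][G]

Derivation:
Step 0: FF
Step 1: FB[FG][G]FB[FG][G]
Step 2: FB[FG][G]BB[BB][FG][FB[FG][G]G][G]FB[FG][G]BB[BB][FG][FB[FG][G]G][G]
Step 3: FB[FG][G]BB[BB][FG][FB[FG][G]G][G]BB[BB][FG]BB[BB][FG][BB[BB][FG]BB[BB][FG]][FB[FG][G]G][FB[FG][G]BB[BB][FG][FB[FG][G]G][G]G][G]FB[FG][G]BB[BB][FG][FB[FG][G]G][G]BB[BB][FG]BB[BB][FG][BB[BB][FG]BB[BB][FG]][FB[FG][G]G][FB[FG][G]BB[BB][FG][FB[FG][G]G][G]G][G]


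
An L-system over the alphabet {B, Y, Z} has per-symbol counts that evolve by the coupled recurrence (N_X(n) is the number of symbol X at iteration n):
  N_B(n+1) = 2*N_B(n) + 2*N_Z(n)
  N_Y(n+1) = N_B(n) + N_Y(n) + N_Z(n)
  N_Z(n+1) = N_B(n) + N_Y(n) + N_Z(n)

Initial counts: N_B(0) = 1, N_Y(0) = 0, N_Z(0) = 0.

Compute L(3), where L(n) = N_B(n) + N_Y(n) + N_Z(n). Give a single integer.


Step 0: N_B=1, N_Y=0, N_Z=0, L=1
Step 1: N_B=2, N_Y=1, N_Z=1, L=4
Step 2: N_B=6, N_Y=4, N_Z=4, L=14
Step 3: N_B=20, N_Y=14, N_Z=14, L=48

Answer: 48


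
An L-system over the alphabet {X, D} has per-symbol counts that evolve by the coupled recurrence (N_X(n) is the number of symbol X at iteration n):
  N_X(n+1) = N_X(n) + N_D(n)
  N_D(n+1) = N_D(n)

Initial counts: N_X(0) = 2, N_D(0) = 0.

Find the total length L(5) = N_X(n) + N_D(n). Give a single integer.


Answer: 2

Derivation:
Step 0: N_X=2, N_D=0, L=2
Step 1: N_X=2, N_D=0, L=2
Step 2: N_X=2, N_D=0, L=2
Step 3: N_X=2, N_D=0, L=2
Step 4: N_X=2, N_D=0, L=2
Step 5: N_X=2, N_D=0, L=2


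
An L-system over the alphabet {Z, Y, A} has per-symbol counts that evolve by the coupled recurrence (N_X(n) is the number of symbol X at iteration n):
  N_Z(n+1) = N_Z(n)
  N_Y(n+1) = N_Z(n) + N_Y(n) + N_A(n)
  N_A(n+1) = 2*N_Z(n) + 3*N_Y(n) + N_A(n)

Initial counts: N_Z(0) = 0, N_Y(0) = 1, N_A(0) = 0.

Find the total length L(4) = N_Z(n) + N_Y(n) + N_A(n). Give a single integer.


Answer: 76

Derivation:
Step 0: N_Z=0, N_Y=1, N_A=0, L=1
Step 1: N_Z=0, N_Y=1, N_A=3, L=4
Step 2: N_Z=0, N_Y=4, N_A=6, L=10
Step 3: N_Z=0, N_Y=10, N_A=18, L=28
Step 4: N_Z=0, N_Y=28, N_A=48, L=76


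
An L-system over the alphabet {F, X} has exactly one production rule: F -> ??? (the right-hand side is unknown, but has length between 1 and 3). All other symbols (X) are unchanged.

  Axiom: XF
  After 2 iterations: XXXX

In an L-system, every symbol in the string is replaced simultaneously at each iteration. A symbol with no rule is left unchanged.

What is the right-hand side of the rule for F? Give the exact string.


Answer: XXX

Derivation:
Trying F -> XXX:
  Step 0: XF
  Step 1: XXXX
  Step 2: XXXX
Matches the given result.


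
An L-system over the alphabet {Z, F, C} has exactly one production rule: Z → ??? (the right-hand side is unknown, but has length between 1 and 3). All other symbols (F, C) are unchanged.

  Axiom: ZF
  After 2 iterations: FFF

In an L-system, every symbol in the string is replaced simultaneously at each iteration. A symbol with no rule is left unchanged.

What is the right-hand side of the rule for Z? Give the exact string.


Answer: FF

Derivation:
Trying Z → FF:
  Step 0: ZF
  Step 1: FFF
  Step 2: FFF
Matches the given result.


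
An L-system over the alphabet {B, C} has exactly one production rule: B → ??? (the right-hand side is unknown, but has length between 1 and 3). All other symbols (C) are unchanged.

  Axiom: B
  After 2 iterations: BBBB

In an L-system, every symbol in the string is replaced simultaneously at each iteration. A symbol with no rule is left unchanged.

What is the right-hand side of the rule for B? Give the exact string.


Trying B → BB:
  Step 0: B
  Step 1: BB
  Step 2: BBBB
Matches the given result.

Answer: BB


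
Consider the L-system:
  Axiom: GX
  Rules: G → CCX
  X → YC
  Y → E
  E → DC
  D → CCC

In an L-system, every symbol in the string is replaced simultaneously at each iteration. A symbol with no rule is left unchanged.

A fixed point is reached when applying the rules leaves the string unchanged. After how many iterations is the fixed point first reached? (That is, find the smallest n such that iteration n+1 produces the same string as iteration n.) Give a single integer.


Answer: 5

Derivation:
Step 0: GX
Step 1: CCXYC
Step 2: CCYCEC
Step 3: CCECDCC
Step 4: CCDCCCCCCC
Step 5: CCCCCCCCCCCC
Step 6: CCCCCCCCCCCC  (unchanged — fixed point at step 5)


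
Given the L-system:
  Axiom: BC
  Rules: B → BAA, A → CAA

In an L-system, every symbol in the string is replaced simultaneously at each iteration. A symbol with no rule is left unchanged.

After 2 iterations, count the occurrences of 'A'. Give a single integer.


Step 0: BC  (0 'A')
Step 1: BAAC  (2 'A')
Step 2: BAACAACAAC  (6 'A')

Answer: 6


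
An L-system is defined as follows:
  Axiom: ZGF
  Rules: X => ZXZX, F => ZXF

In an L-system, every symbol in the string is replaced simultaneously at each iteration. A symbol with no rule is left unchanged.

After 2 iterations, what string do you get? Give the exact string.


Step 0: ZGF
Step 1: ZGZXF
Step 2: ZGZZXZXZXF

Answer: ZGZZXZXZXF


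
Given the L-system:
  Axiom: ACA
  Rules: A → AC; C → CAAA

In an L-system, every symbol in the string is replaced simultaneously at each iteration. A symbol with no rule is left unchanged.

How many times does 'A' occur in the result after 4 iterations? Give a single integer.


Step 0: ACA  (2 'A')
Step 1: ACCAAAAC  (5 'A')
Step 2: ACCAAACAAAACACACACCAAA  (14 'A')
Step 3: ACCAAACAAAACACACCAAAACACACACCAAAACCAAAACCAAAACCAAACAAAACACAC  (38 'A')
Step 4: ACCAAACAAAACACACCAAAACACACACCAAAACCAAAACCAAACAAAACACACACCAAAACCAAAACCAAAACCAAACAAAACACACACCAAACAAAACACACACCAAACAAAACACACACCAAACAAAACACACCAAAACACACACCAAAACCAAAACCAAA  (104 'A')

Answer: 104


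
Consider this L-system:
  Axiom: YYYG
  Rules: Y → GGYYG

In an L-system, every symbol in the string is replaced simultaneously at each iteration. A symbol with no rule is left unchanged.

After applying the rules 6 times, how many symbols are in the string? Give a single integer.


Answer: 760

Derivation:
Step 0: length = 4
Step 1: length = 16
Step 2: length = 40
Step 3: length = 88
Step 4: length = 184
Step 5: length = 376
Step 6: length = 760


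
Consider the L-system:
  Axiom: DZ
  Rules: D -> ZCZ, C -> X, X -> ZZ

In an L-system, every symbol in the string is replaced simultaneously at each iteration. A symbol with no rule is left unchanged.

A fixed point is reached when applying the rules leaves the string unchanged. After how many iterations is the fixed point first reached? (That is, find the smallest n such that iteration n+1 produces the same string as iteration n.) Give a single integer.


Step 0: DZ
Step 1: ZCZZ
Step 2: ZXZZ
Step 3: ZZZZZ
Step 4: ZZZZZ  (unchanged — fixed point at step 3)

Answer: 3


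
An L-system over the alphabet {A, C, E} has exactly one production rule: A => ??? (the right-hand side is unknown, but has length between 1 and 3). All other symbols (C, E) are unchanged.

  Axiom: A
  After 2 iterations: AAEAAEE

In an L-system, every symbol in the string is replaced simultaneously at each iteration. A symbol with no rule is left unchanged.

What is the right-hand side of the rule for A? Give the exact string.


Trying A => AAE:
  Step 0: A
  Step 1: AAE
  Step 2: AAEAAEE
Matches the given result.

Answer: AAE


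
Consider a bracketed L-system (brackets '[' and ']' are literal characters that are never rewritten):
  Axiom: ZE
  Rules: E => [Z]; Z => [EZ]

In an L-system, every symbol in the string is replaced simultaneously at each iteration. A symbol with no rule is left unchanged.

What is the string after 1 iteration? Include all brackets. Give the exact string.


Answer: [EZ][Z]

Derivation:
Step 0: ZE
Step 1: [EZ][Z]


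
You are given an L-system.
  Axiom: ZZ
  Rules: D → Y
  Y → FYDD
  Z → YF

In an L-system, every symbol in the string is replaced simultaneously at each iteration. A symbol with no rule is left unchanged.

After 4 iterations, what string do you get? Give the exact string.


Step 0: ZZ
Step 1: YFYF
Step 2: FYDDFFYDDF
Step 3: FFYDDYYFFFYDDYYF
Step 4: FFFYDDYYFYDDFYDDFFFFYDDYYFYDDFYDDF

Answer: FFFYDDYYFYDDFYDDFFFFYDDYYFYDDFYDDF


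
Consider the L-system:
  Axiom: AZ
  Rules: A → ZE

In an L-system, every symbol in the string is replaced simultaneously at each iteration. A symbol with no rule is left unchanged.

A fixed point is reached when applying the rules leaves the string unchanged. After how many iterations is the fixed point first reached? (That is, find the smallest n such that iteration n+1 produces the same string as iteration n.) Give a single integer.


Step 0: AZ
Step 1: ZEZ
Step 2: ZEZ  (unchanged — fixed point at step 1)

Answer: 1
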